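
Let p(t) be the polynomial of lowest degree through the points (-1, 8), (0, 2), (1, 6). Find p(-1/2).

15/4

Evaluate each Lagrange basis at t = -1/2:
L_0(-1/2) = (-1/2)·(-3/2)/[(-1)·(-2)] = 3/8
L_1(-1/2) = (1/2)·(-3/2)/[(1)·(-1)] = 3/4
L_2(-1/2) = (1/2)·(-1/2)/[(2)·(1)] = -1/8
Sum: 8·(3/8) + 2·(3/4) + 6·(-1/8) = 15/4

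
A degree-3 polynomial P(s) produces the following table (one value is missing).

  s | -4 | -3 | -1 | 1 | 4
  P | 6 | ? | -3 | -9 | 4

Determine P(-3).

The 4 known values determine P uniquely (degree ≤ 3).
Evaluate each Lagrange basis at s = -3:
L_0(-3) = (-2)·(-4)·(-7)/[(-3)·(-5)·(-8)] = 7/15
L_1(-3) = (1)·(-4)·(-7)/[(3)·(-2)·(-5)] = 14/15
L_2(-3) = (1)·(-2)·(-7)/[(5)·(2)·(-3)] = -7/15
L_3(-3) = (1)·(-2)·(-4)/[(8)·(5)·(3)] = 1/15
Sum: 6·(7/15) + (-3)·(14/15) + (-9)·(-7/15) + 4·(1/15) = 67/15

67/15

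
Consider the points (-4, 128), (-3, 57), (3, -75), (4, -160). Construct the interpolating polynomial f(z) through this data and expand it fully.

f(z) = -2z^3 - z^2 - 4z

Build the Lagrange basis polynomials:
L_0(z) = (z + 3)(z - 3)(z - 4) / [-56] = -(1/56)z^3 + (1/14)z^2 + (9/56)z - 9/14
L_1(z) = (z + 4)(z - 3)(z - 4) / [42] = (1/42)z^3 - (1/14)z^2 - (8/21)z + 8/7
L_2(z) = (z + 4)(z + 3)(z - 4) / [-42] = -(1/42)z^3 - (1/14)z^2 + (8/21)z + 8/7
L_3(z) = (z + 4)(z + 3)(z - 3) / [56] = (1/56)z^3 + (1/14)z^2 - (9/56)z - 9/14
f(z) = 128·L_0 + 57·L_1 + (-75)·L_2 + (-160)·L_3
  128·L_0(z) = -(16/7)z^3 + (64/7)z^2 + (144/7)z - 576/7
  57·L_1(z) = (19/14)z^3 - (57/14)z^2 - (152/7)z + 456/7
  (-75)·L_2(z) = (25/14)z^3 + (75/14)z^2 - (200/7)z - 600/7
  (-160)·L_3(z) = -(20/7)z^3 - (80/7)z^2 + (180/7)z + 720/7
Adding term by term: -2z^3 - z^2 - 4z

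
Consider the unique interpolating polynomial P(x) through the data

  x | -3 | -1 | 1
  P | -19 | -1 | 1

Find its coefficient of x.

1

Build the Lagrange basis polynomials:
L_0(x) = (x + 1)(x - 1) / [8] = (1/8)x^2 - 1/8
L_1(x) = (x + 3)(x - 1) / [-4] = -(1/4)x^2 - (1/2)x + 3/4
L_2(x) = (x + 3)(x + 1) / [8] = (1/8)x^2 + (1/2)x + 3/8
P(x) = (-19)·L_0 + (-1)·L_1 + 1·L_2
Only the coefficient of x is needed; take it from each L_i and combine:
(-19)·(0) + (-1)·(-1/2) + 1·(1/2) = 1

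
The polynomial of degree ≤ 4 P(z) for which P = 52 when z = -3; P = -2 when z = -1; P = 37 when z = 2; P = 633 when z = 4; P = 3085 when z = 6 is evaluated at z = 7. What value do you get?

Using Newton's divided-difference form:
P[-3,-1] = (-2 - 52) / (-1 - (-3)) = -27
P[-1,2] = (37 - (-2)) / (2 - (-1)) = 13
P[2,4] = (633 - 37) / (4 - 2) = 298
P[4,6] = (3085 - 633) / (6 - 4) = 1226
P[-3,-1,2] = (13 - (-27)) / (2 - (-3)) = 8
P[-1,2,4] = (298 - 13) / (4 - (-1)) = 57
P[2,4,6] = (1226 - 298) / (6 - 2) = 232
P[-3,-1,2,4] = (57 - 8) / (4 - (-3)) = 7
P[-1,2,4,6] = (232 - 57) / (6 - (-1)) = 25
P[-3,-1,2,4,6] = (25 - 7) / (6 - (-3)) = 2
P(7) = 52 + (-27)·(10) + 8·(10)·(8) + 7·(10)·(8)·(5) + 2·(10)·(8)·(5)·(3) = 5622

5622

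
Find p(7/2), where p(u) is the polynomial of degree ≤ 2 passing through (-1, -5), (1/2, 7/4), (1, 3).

L_0(7/2) = (3)·(5/2)/[(-3/2)·(-2)] = 5/2
L_1(7/2) = (9/2)·(5/2)/[(3/2)·(-1/2)] = -15
L_2(7/2) = (9/2)·(3)/[(2)·(1/2)] = 27/2
Sum: (-5)·(5/2) + 7/4·(-15) + 3·(27/2) = 7/4

7/4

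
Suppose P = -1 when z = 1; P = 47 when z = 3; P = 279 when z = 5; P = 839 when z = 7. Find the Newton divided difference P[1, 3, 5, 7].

P[1,3] = (47 - (-1)) / (3 - 1) = 24
P[3,5] = (279 - 47) / (5 - 3) = 116
P[5,7] = (839 - 279) / (7 - 5) = 280
P[1,3,5] = (116 - 24) / (5 - 1) = 23
P[3,5,7] = (280 - 116) / (7 - 3) = 41
P[1,3,5,7] = (41 - 23) / (7 - 1) = 3

3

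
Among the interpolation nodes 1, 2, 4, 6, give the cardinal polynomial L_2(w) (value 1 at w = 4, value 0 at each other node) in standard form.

L_2(w) = -(1/12)w^3 + (3/4)w^2 - (5/3)w + 1

L_2(w) = (w - 1)(w - 2)(w - 6) / [(3)·(2)·(-2)]
       = (w^3 - 9w^2 + 20w - 12) / (-12)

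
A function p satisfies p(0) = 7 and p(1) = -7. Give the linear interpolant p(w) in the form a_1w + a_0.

p(w) = -14w + 7

Build the Lagrange basis polynomials:
L_0(w) = (w - 1) / [-1] = -w + 1
L_1(w) = w / [1] = w
p(w) = 7·L_0 + (-7)·L_1
  7·L_0(w) = -7w + 7
  (-7)·L_1(w) = -7w
Adding term by term: -14w + 7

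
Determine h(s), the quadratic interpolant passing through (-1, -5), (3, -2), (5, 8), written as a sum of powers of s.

Newton's divided differences:
h[-1,3] = (-2 - (-5)) / (3 - (-1)) = 3/4
h[3,5] = (8 - (-2)) / (5 - 3) = 5
h[-1,3,5] = (5 - 3/4) / (5 - (-1)) = 17/24
h(s) = -5 + (3/4)·(s + 1) + (17/24)·(s + 1)(s - 3)
Expanding: h(s) = (17/24)s^2 - (2/3)s - 51/8

h(s) = (17/24)s^2 - (2/3)s - 51/8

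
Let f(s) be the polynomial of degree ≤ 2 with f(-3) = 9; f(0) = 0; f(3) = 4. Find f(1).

-1/9

Evaluate each Lagrange basis at s = 1:
L_0(1) = (1)·(-2)/[(-3)·(-6)] = -1/9
L_1(1) = (4)·(-2)/[(3)·(-3)] = 8/9
L_2(1) = (4)·(1)/[(6)·(3)] = 2/9
Sum: 9·(-1/9) + 0 + 4·(2/9) = -1/9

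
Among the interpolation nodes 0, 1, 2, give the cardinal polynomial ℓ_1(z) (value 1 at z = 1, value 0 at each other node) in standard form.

ℓ_1(z) = -z^2 + 2z

ℓ_1(z) = z(z - 2) / [(1)·(-1)]
       = (z^2 - 2z) / (-1)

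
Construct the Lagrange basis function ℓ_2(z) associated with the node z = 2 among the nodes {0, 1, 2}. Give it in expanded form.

ℓ_2(z) = z(z - 1) / [(2)·(1)]
       = (z^2 - z) / (2)

ℓ_2(z) = (1/2)z^2 - (1/2)z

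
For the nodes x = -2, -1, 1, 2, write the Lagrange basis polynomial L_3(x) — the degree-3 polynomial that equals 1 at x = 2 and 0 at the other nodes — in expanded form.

L_3(x) = (x + 2)(x + 1)(x - 1) / [(4)·(3)·(1)]
       = (x^3 + 2x^2 - x - 2) / (12)

L_3(x) = (1/12)x^3 + (1/6)x^2 - (1/12)x - 1/6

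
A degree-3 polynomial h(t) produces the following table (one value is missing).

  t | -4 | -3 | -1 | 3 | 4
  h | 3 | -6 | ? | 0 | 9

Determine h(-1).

-102/7

The 4 known values determine h uniquely (degree ≤ 3).
Evaluate each Lagrange basis at t = -1:
L_0(-1) = (2)·(-4)·(-5)/[(-1)·(-7)·(-8)] = -5/7
L_1(-1) = (3)·(-4)·(-5)/[(1)·(-6)·(-7)] = 10/7
L_2(-1) = (3)·(2)·(-5)/[(7)·(6)·(-1)] = 5/7
L_3(-1) = (3)·(2)·(-4)/[(8)·(7)·(1)] = -3/7
Sum: 3·(-5/7) + (-6)·(10/7) + 0 + 9·(-3/7) = -102/7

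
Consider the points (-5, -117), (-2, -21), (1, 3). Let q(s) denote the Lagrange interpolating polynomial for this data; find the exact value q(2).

-5

Evaluate each Lagrange basis at s = 2:
L_0(2) = (4)·(1)/[(-3)·(-6)] = 2/9
L_1(2) = (7)·(1)/[(3)·(-3)] = -7/9
L_2(2) = (7)·(4)/[(6)·(3)] = 14/9
Sum: (-117)·(2/9) + (-21)·(-7/9) + 3·(14/9) = -5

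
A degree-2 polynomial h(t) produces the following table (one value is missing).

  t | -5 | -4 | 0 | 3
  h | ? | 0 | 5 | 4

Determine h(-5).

The 3 known values determine h uniquely (degree ≤ 2).
L_0(-5) = (-5)·(-8)/[(-4)·(-7)] = 10/7
L_1(-5) = (-1)·(-8)/[(4)·(-3)] = -2/3
L_2(-5) = (-1)·(-5)/[(7)·(3)] = 5/21
Sum: 0 + 5·(-2/3) + 4·(5/21) = -50/21

-50/21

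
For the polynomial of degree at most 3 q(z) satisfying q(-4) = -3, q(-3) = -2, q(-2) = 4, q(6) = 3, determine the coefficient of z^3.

-229/720

The leading coefficient equals the top divided difference q[-4,-3,-2,6].
q[-4,-3] = (-2 - (-3)) / (-3 - (-4)) = 1
q[-3,-2] = (4 - (-2)) / (-2 - (-3)) = 6
q[-2,6] = (3 - 4) / (6 - (-2)) = -1/8
q[-4,-3,-2] = (6 - 1) / (-2 - (-4)) = 5/2
q[-3,-2,6] = (-1/8 - 6) / (6 - (-3)) = -49/72
q[-4,-3,-2,6] = (-49/72 - 5/2) / (6 - (-4)) = -229/720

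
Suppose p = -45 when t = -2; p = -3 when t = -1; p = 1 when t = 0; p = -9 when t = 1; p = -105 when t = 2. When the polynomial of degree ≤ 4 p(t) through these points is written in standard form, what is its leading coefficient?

-4

The leading coefficient equals the top divided difference p[-2,-1,0,1,2].
p[-2,-1] = (-3 - (-45)) / (-1 - (-2)) = 42
p[-1,0] = (1 - (-3)) / (0 - (-1)) = 4
p[0,1] = (-9 - 1) / (1 - 0) = -10
p[1,2] = (-105 - (-9)) / (2 - 1) = -96
p[-2,-1,0] = (4 - 42) / (0 - (-2)) = -19
p[-1,0,1] = (-10 - 4) / (1 - (-1)) = -7
p[0,1,2] = (-96 - (-10)) / (2 - 0) = -43
p[-2,-1,0,1] = (-7 - (-19)) / (1 - (-2)) = 4
p[-1,0,1,2] = (-43 - (-7)) / (2 - (-1)) = -12
p[-2,-1,0,1,2] = (-12 - 4) / (2 - (-2)) = -4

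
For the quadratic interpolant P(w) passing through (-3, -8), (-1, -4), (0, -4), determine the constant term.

Build the Lagrange basis polynomials:
L_0(w) = (w + 1)w / [6] = (1/6)w^2 + (1/6)w
L_1(w) = (w + 3)w / [-2] = -(1/2)w^2 - (3/2)w
L_2(w) = (w + 3)(w + 1) / [3] = (1/3)w^2 + (4/3)w + 1
P(w) = (-8)·L_0 + (-4)·L_1 + (-4)·L_2
Only the constant term is needed; take it from each L_i and combine:
(-8)·(0) + (-4)·(0) + (-4)·(1) = -4

-4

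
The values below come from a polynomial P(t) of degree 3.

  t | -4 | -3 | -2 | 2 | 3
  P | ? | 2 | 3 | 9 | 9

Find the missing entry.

The 4 known values determine P uniquely (degree ≤ 3).
Evaluate each Lagrange basis at t = -4:
L_0(-4) = (-2)·(-6)·(-7)/[(-1)·(-5)·(-6)] = 14/5
L_1(-4) = (-1)·(-6)·(-7)/[(1)·(-4)·(-5)] = -21/10
L_2(-4) = (-1)·(-2)·(-7)/[(5)·(4)·(-1)] = 7/10
L_3(-4) = (-1)·(-2)·(-6)/[(6)·(5)·(1)] = -2/5
Sum: 2·(14/5) + 3·(-21/10) + 9·(7/10) + 9·(-2/5) = 2

2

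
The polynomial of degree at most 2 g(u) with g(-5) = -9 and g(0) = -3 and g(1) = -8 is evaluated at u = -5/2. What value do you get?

L_0(-5/2) = (-5/2)·(-7/2)/[(-5)·(-6)] = 7/24
L_1(-5/2) = (5/2)·(-7/2)/[(5)·(-1)] = 7/4
L_2(-5/2) = (5/2)·(-5/2)/[(6)·(1)] = -25/24
Sum: (-9)·(7/24) + (-3)·(7/4) + (-8)·(-25/24) = 11/24

11/24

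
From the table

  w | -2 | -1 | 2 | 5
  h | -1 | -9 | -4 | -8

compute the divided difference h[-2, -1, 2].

h[-2,-1] = (-9 - (-1)) / (-1 - (-2)) = -8
h[-1,2] = (-4 - (-9)) / (2 - (-1)) = 5/3
h[-2,-1,2] = (5/3 - (-8)) / (2 - (-2)) = 29/12

29/12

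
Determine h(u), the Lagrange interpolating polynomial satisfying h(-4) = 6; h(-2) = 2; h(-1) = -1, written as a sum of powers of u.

h(u) = -(1/3)u^2 - 4u - 14/3

Build the Lagrange basis polynomials:
L_0(u) = (u + 2)(u + 1) / [6] = (1/6)u^2 + (1/2)u + 1/3
L_1(u) = (u + 4)(u + 1) / [-2] = -(1/2)u^2 - (5/2)u - 2
L_2(u) = (u + 4)(u + 2) / [3] = (1/3)u^2 + 2u + 8/3
h(u) = 6·L_0 + 2·L_1 + (-1)·L_2
  6·L_0(u) = u^2 + 3u + 2
  2·L_1(u) = -u^2 - 5u - 4
  (-1)·L_2(u) = -(1/3)u^2 - 2u - 8/3
Adding term by term: -(1/3)u^2 - 4u - 14/3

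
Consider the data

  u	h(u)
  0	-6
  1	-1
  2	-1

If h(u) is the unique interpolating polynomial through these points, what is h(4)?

-16

Using Newton's divided-difference form:
h[0,1] = (-1 - (-6)) / (1 - 0) = 5
h[1,2] = (-1 - (-1)) / (2 - 1) = 0
h[0,1,2] = (0 - 5) / (2 - 0) = -5/2
h(4) = -6 + 5·(4) + (-5/2)·(4)·(3) = -16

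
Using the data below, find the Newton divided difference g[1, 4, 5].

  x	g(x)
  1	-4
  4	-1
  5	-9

g[1,4] = (-1 - (-4)) / (4 - 1) = 1
g[4,5] = (-9 - (-1)) / (5 - 4) = -8
g[1,4,5] = (-8 - 1) / (5 - 1) = -9/4

-9/4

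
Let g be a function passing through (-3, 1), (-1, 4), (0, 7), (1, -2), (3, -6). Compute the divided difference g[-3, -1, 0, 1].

g[-3,-1] = (4 - 1) / (-1 - (-3)) = 3/2
g[-1,0] = (7 - 4) / (0 - (-1)) = 3
g[0,1] = (-2 - 7) / (1 - 0) = -9
g[-3,-1,0] = (3 - 3/2) / (0 - (-3)) = 1/2
g[-1,0,1] = (-9 - 3) / (1 - (-1)) = -6
g[-3,-1,0,1] = (-6 - 1/2) / (1 - (-3)) = -13/8

-13/8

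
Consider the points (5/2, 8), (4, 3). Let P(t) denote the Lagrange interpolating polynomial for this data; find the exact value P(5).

-1/3

Evaluate each Lagrange basis at t = 5:
L_0(5) = (1)/[(-3/2)] = -2/3
L_1(5) = (5/2)/[(3/2)] = 5/3
Sum: 8·(-2/3) + 3·(5/3) = -1/3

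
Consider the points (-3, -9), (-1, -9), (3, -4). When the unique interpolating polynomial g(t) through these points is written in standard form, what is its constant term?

-67/8

L_0(t) = (t + 1)(t - 3) / [12] = (1/12)t^2 - (1/6)t - 1/4
L_1(t) = (t + 3)(t - 3) / [-8] = -(1/8)t^2 + 9/8
L_2(t) = (t + 3)(t + 1) / [24] = (1/24)t^2 + (1/6)t + 1/8
g(t) = (-9)·L_0 + (-9)·L_1 + (-4)·L_2
Only the constant term is needed; take it from each L_i and combine:
(-9)·(-1/4) + (-9)·(9/8) + (-4)·(1/8) = -67/8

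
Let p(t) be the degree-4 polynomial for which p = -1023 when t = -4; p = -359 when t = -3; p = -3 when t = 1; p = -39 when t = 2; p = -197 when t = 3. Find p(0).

Using Newton's divided-difference form:
p[-4,-3] = (-359 - (-1023)) / (-3 - (-4)) = 664
p[-3,1] = (-3 - (-359)) / (1 - (-3)) = 89
p[1,2] = (-39 - (-3)) / (2 - 1) = -36
p[2,3] = (-197 - (-39)) / (3 - 2) = -158
p[-4,-3,1] = (89 - 664) / (1 - (-4)) = -115
p[-3,1,2] = (-36 - 89) / (2 - (-3)) = -25
p[1,2,3] = (-158 - (-36)) / (3 - 1) = -61
p[-4,-3,1,2] = (-25 - (-115)) / (2 - (-4)) = 15
p[-3,1,2,3] = (-61 - (-25)) / (3 - (-3)) = -6
p[-4,-3,1,2,3] = (-6 - 15) / (3 - (-4)) = -3
p(0) = -1023 + 664·(4) + (-115)·(4)·(3) + 15·(4)·(3)·(-1) + (-3)·(4)·(3)·(-1)·(-2) = 1

1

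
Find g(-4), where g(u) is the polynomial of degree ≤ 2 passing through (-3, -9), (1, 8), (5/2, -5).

-3299/132

Using Newton's divided-difference form:
g[-3,1] = (8 - (-9)) / (1 - (-3)) = 17/4
g[1,5/2] = (-5 - 8) / (5/2 - 1) = -26/3
g[-3,1,5/2] = (-26/3 - 17/4) / (5/2 - (-3)) = -155/66
g(-4) = -9 + (17/4)·(-1) + (-155/66)·(-1)·(-5) = -3299/132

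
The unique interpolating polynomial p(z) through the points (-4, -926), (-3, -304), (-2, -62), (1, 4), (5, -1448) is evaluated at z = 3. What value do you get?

L_0(3) = (6)·(5)·(2)·(-2)/[(-1)·(-2)·(-5)·(-9)] = -4/3
L_1(3) = (7)·(5)·(2)·(-2)/[(1)·(-1)·(-4)·(-8)] = 35/8
L_2(3) = (7)·(6)·(2)·(-2)/[(2)·(1)·(-3)·(-7)] = -4
L_3(3) = (7)·(6)·(5)·(-2)/[(5)·(4)·(3)·(-4)] = 7/4
L_4(3) = (7)·(6)·(5)·(2)/[(9)·(8)·(7)·(4)] = 5/24
Sum: (-926)·(-4/3) + (-304)·(35/8) + (-62)·(-4) + 4·(7/4) + (-1448)·(5/24) = -142

-142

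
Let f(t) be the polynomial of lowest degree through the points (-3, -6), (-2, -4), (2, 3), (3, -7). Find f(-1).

1/5

Evaluate each Lagrange basis at t = -1:
L_0(-1) = (1)·(-3)·(-4)/[(-1)·(-5)·(-6)] = -2/5
L_1(-1) = (2)·(-3)·(-4)/[(1)·(-4)·(-5)] = 6/5
L_2(-1) = (2)·(1)·(-4)/[(5)·(4)·(-1)] = 2/5
L_3(-1) = (2)·(1)·(-3)/[(6)·(5)·(1)] = -1/5
Sum: (-6)·(-2/5) + (-4)·(6/5) + 3·(2/5) + (-7)·(-1/5) = 1/5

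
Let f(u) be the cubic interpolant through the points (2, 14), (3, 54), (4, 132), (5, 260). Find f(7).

714

L_0(7) = (4)·(3)·(2)/[(-1)·(-2)·(-3)] = -4
L_1(7) = (5)·(3)·(2)/[(1)·(-1)·(-2)] = 15
L_2(7) = (5)·(4)·(2)/[(2)·(1)·(-1)] = -20
L_3(7) = (5)·(4)·(3)/[(3)·(2)·(1)] = 10
Sum: 14·(-4) + 54·(15) + 132·(-20) + 260·(10) = 714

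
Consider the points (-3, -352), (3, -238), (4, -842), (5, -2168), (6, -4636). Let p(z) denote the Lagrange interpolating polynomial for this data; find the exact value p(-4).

-1106

L_0(-4) = (-7)·(-8)·(-9)·(-10)/[(-6)·(-7)·(-8)·(-9)] = 5/3
L_1(-4) = (-1)·(-8)·(-9)·(-10)/[(6)·(-1)·(-2)·(-3)] = -20
L_2(-4) = (-1)·(-7)·(-9)·(-10)/[(7)·(1)·(-1)·(-2)] = 45
L_3(-4) = (-1)·(-7)·(-8)·(-10)/[(8)·(2)·(1)·(-1)] = -35
L_4(-4) = (-1)·(-7)·(-8)·(-9)/[(9)·(3)·(2)·(1)] = 28/3
Sum: (-352)·(5/3) + (-238)·(-20) + (-842)·(45) + (-2168)·(-35) + (-4636)·(28/3) = -1106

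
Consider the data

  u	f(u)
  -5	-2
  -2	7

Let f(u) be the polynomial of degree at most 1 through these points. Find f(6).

31

L_0(6) = (8)/[(-3)] = -8/3
L_1(6) = (11)/[(3)] = 11/3
Sum: (-2)·(-8/3) + 7·(11/3) = 31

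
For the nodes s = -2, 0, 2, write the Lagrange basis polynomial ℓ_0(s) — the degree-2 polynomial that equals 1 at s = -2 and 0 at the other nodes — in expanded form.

ℓ_0(s) = (1/8)s^2 - (1/4)s

ℓ_0(s) = s(s - 2) / [(-2)·(-4)]
       = (s^2 - 2s) / (8)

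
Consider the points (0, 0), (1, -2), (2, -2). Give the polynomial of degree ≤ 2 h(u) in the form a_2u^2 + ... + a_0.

h(u) = u^2 - 3u

Newton's divided differences:
h[0,1] = (-2 - 0) / (1 - 0) = -2
h[1,2] = (-2 - (-2)) / (2 - 1) = 0
h[0,1,2] = (0 - (-2)) / (2 - 0) = 1
h(u) = (-2)·u + 1·u(u - 1)
Expanding: h(u) = u^2 - 3u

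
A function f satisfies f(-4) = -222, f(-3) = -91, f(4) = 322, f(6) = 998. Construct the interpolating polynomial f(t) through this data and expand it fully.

f(t) = 4t^3 + 3t^2 + 4t + 2

L_0(t) = (t + 3)(t - 4)(t - 6) / [-80] = -(1/80)t^3 + (7/80)t^2 + (3/40)t - 9/10
L_1(t) = (t + 4)(t - 4)(t - 6) / [63] = (1/63)t^3 - (2/21)t^2 - (16/63)t + 32/21
L_2(t) = (t + 4)(t + 3)(t - 6) / [-112] = -(1/112)t^3 - (1/112)t^2 + (15/56)t + 9/14
L_3(t) = (t + 4)(t + 3)(t - 4) / [180] = (1/180)t^3 + (1/60)t^2 - (4/45)t - 4/15
f(t) = (-222)·L_0 + (-91)·L_1 + 322·L_2 + 998·L_3
  (-222)·L_0(t) = (111/40)t^3 - (777/40)t^2 - (333/20)t + 999/5
  (-91)·L_1(t) = -(13/9)t^3 + (26/3)t^2 + (208/9)t - 416/3
  322·L_2(t) = -(23/8)t^3 - (23/8)t^2 + (345/4)t + 207
  998·L_3(t) = (499/90)t^3 + (499/30)t^2 - (3992/45)t - 3992/15
Adding term by term: 4t^3 + 3t^2 + 4t + 2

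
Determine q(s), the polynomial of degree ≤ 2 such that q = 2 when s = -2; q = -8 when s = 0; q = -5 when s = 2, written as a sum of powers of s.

L_0(s) = s(s - 2) / [8] = (1/8)s^2 - (1/4)s
L_1(s) = (s + 2)(s - 2) / [-4] = -(1/4)s^2 + 1
L_2(s) = (s + 2)s / [8] = (1/8)s^2 + (1/4)s
q(s) = 2·L_0 + (-8)·L_1 + (-5)·L_2
  2·L_0(s) = (1/4)s^2 - (1/2)s
  (-8)·L_1(s) = 2s^2 - 8
  (-5)·L_2(s) = -(5/8)s^2 - (5/4)s
Adding term by term: (13/8)s^2 - (7/4)s - 8

q(s) = (13/8)s^2 - (7/4)s - 8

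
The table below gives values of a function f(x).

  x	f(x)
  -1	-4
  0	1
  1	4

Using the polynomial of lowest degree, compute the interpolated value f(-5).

Evaluate each Lagrange basis at x = -5:
L_0(-5) = (-5)·(-6)/[(-1)·(-2)] = 15
L_1(-5) = (-4)·(-6)/[(1)·(-1)] = -24
L_2(-5) = (-4)·(-5)/[(2)·(1)] = 10
Sum: (-4)·(15) + 1·(-24) + 4·(10) = -44

-44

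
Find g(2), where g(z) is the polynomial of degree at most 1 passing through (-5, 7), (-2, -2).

Evaluate each Lagrange basis at z = 2:
L_0(2) = (4)/[(-3)] = -4/3
L_1(2) = (7)/[(3)] = 7/3
Sum: 7·(-4/3) + (-2)·(7/3) = -14

-14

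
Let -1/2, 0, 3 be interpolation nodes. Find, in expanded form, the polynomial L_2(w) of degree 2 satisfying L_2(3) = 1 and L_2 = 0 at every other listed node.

L_2(w) = (w + 1/2)w / [(7/2)·(3)]
       = (w^2 + (1/2)w) / (21/2)

L_2(w) = (2/21)w^2 + (1/21)w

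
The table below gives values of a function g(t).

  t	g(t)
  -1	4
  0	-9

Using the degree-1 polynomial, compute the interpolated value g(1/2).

Evaluate each Lagrange basis at t = 1/2:
L_0(1/2) = (1/2)/[(-1)] = -1/2
L_1(1/2) = (3/2)/[(1)] = 3/2
Sum: 4·(-1/2) + (-9)·(3/2) = -31/2

-31/2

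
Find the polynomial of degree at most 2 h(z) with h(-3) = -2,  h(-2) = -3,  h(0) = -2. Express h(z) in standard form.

h(z) = (1/2)z^2 + (3/2)z - 2

Build the Lagrange basis polynomials:
L_0(z) = (z + 2)z / [3] = (1/3)z^2 + (2/3)z
L_1(z) = (z + 3)z / [-2] = -(1/2)z^2 - (3/2)z
L_2(z) = (z + 3)(z + 2) / [6] = (1/6)z^2 + (5/6)z + 1
h(z) = (-2)·L_0 + (-3)·L_1 + (-2)·L_2
  (-2)·L_0(z) = -(2/3)z^2 - (4/3)z
  (-3)·L_1(z) = (3/2)z^2 + (9/2)z
  (-2)·L_2(z) = -(1/3)z^2 - (5/3)z - 2
Adding term by term: (1/2)z^2 + (3/2)z - 2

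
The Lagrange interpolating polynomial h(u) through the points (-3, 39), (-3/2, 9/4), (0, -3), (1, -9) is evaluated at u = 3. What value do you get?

Evaluate each Lagrange basis at u = 3:
L_0(3) = (9/2)·(3)·(2)/[(-3/2)·(-3)·(-4)] = -3/2
L_1(3) = (6)·(3)·(2)/[(3/2)·(-3/2)·(-5/2)] = 32/5
L_2(3) = (6)·(9/2)·(2)/[(3)·(3/2)·(-1)] = -12
L_3(3) = (6)·(9/2)·(3)/[(4)·(5/2)·(1)] = 81/10
Sum: 39·(-3/2) + 9/4·(32/5) + (-3)·(-12) + (-9)·(81/10) = -81

-81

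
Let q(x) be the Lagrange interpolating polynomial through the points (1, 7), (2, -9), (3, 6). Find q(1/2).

213/8

L_0(1/2) = (-3/2)·(-5/2)/[(-1)·(-2)] = 15/8
L_1(1/2) = (-1/2)·(-5/2)/[(1)·(-1)] = -5/4
L_2(1/2) = (-1/2)·(-3/2)/[(2)·(1)] = 3/8
Sum: 7·(15/8) + (-9)·(-5/4) + 6·(3/8) = 213/8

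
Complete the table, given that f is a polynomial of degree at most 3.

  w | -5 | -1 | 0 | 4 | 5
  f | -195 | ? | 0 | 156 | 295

The 4 known values determine f uniquely (degree ≤ 3).
Evaluate each Lagrange basis at w = -1:
L_0(-1) = (-1)·(-5)·(-6)/[(-5)·(-9)·(-10)] = 1/15
L_1(-1) = (4)·(-5)·(-6)/[(5)·(-4)·(-5)] = 6/5
L_2(-1) = (4)·(-1)·(-6)/[(9)·(4)·(-1)] = -2/3
L_3(-1) = (4)·(-1)·(-5)/[(10)·(5)·(1)] = 2/5
Sum: (-195)·(1/15) + 0 + 156·(-2/3) + 295·(2/5) = 1

1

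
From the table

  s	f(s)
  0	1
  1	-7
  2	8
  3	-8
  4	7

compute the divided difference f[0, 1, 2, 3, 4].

29/6

f[0,1] = (-7 - 1) / (1 - 0) = -8
f[1,2] = (8 - (-7)) / (2 - 1) = 15
f[2,3] = (-8 - 8) / (3 - 2) = -16
f[3,4] = (7 - (-8)) / (4 - 3) = 15
f[0,1,2] = (15 - (-8)) / (2 - 0) = 23/2
f[1,2,3] = (-16 - 15) / (3 - 1) = -31/2
f[2,3,4] = (15 - (-16)) / (4 - 2) = 31/2
f[0,1,2,3] = (-31/2 - 23/2) / (3 - 0) = -9
f[1,2,3,4] = (31/2 - (-31/2)) / (4 - 1) = 31/3
f[0,1,2,3,4] = (31/3 - (-9)) / (4 - 0) = 29/6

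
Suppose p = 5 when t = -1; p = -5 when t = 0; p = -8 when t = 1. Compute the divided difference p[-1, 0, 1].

7/2

p[-1,0] = (-5 - 5) / (0 - (-1)) = -10
p[0,1] = (-8 - (-5)) / (1 - 0) = -3
p[-1,0,1] = (-3 - (-10)) / (1 - (-1)) = 7/2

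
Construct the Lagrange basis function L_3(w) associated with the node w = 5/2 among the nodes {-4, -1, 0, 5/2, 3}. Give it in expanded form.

L_3(w) = -(16/455)w^4 - (32/455)w^3 + (176/455)w^2 + (192/455)w

L_3(w) = (w + 4)(w + 1)w(w - 3) / [(13/2)·(7/2)·(5/2)·(-1/2)]
       = (w^4 + 2w^3 - 11w^2 - 12w) / (-455/16)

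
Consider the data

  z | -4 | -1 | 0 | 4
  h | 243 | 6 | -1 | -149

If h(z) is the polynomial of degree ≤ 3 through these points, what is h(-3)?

110

L_0(-3) = (-2)·(-3)·(-7)/[(-3)·(-4)·(-8)] = 7/16
L_1(-3) = (1)·(-3)·(-7)/[(3)·(-1)·(-5)] = 7/5
L_2(-3) = (1)·(-2)·(-7)/[(4)·(1)·(-4)] = -7/8
L_3(-3) = (1)·(-2)·(-3)/[(8)·(5)·(4)] = 3/80
Sum: 243·(7/16) + 6·(7/5) + (-1)·(-7/8) + (-149)·(3/80) = 110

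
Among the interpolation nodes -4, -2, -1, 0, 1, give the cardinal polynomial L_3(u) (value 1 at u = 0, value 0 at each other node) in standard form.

L_3(u) = -(1/8)u^4 - (3/4)u^3 - (7/8)u^2 + (3/4)u + 1

L_3(u) = (u + 4)(u + 2)(u + 1)(u - 1) / [(4)·(2)·(1)·(-1)]
       = (u^4 + 6u^3 + 7u^2 - 6u - 8) / (-8)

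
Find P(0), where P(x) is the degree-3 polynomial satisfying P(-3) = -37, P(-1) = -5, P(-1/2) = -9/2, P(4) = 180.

Evaluate each Lagrange basis at x = 0:
L_0(0) = (1)·(1/2)·(-4)/[(-2)·(-5/2)·(-7)] = 2/35
L_1(0) = (3)·(1/2)·(-4)/[(2)·(-1/2)·(-5)] = -6/5
L_2(0) = (3)·(1)·(-4)/[(5/2)·(1/2)·(-9/2)] = 32/15
L_3(0) = (3)·(1)·(1/2)/[(7)·(5)·(9/2)] = 1/105
Sum: (-37)·(2/35) + (-5)·(-6/5) + (-9/2)·(32/15) + 180·(1/105) = -4

-4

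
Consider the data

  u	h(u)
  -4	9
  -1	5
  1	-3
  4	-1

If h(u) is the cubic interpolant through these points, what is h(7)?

221/5

Evaluate each Lagrange basis at u = 7:
L_0(7) = (8)·(6)·(3)/[(-3)·(-5)·(-8)] = -6/5
L_1(7) = (11)·(6)·(3)/[(3)·(-2)·(-5)] = 33/5
L_2(7) = (11)·(8)·(3)/[(5)·(2)·(-3)] = -44/5
L_3(7) = (11)·(8)·(6)/[(8)·(5)·(3)] = 22/5
Sum: 9·(-6/5) + 5·(33/5) + (-3)·(-44/5) + (-1)·(22/5) = 221/5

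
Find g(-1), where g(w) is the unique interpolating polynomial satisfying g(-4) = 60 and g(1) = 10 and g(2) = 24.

Evaluate each Lagrange basis at w = -1:
L_0(-1) = (-2)·(-3)/[(-5)·(-6)] = 1/5
L_1(-1) = (3)·(-3)/[(5)·(-1)] = 9/5
L_2(-1) = (3)·(-2)/[(6)·(1)] = -1
Sum: 60·(1/5) + 10·(9/5) + 24·(-1) = 6

6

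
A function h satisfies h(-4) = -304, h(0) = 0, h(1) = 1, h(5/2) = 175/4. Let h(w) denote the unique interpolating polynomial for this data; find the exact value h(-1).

Using Newton's divided-difference form:
h[-4,0] = (0 - (-304)) / (0 - (-4)) = 76
h[0,1] = (1 - 0) / (1 - 0) = 1
h[1,5/2] = (175/4 - 1) / (5/2 - 1) = 57/2
h[-4,0,1] = (1 - 76) / (1 - (-4)) = -15
h[0,1,5/2] = (57/2 - 1) / (5/2 - 0) = 11
h[-4,0,1,5/2] = (11 - (-15)) / (5/2 - (-4)) = 4
h(-1) = -304 + 76·(3) + (-15)·(3)·(-1) + 4·(3)·(-1)·(-2) = -7

-7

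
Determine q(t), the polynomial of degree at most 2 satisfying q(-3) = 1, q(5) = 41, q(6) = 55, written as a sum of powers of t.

q(t) = t^2 + 3t + 1

Build the Lagrange basis polynomials:
L_0(t) = (t - 5)(t - 6) / [72] = (1/72)t^2 - (11/72)t + 5/12
L_1(t) = (t + 3)(t - 6) / [-8] = -(1/8)t^2 + (3/8)t + 9/4
L_2(t) = (t + 3)(t - 5) / [9] = (1/9)t^2 - (2/9)t - 5/3
q(t) = 1·L_0 + 41·L_1 + 55·L_2
  1·L_0(t) = (1/72)t^2 - (11/72)t + 5/12
  41·L_1(t) = -(41/8)t^2 + (123/8)t + 369/4
  55·L_2(t) = (55/9)t^2 - (110/9)t - 275/3
Adding term by term: t^2 + 3t + 1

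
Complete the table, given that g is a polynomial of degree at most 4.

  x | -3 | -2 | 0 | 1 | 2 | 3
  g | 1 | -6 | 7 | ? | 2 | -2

37/5

The 5 known values determine g uniquely (degree ≤ 4).
Evaluate each Lagrange basis at x = 1:
L_0(1) = (3)·(1)·(-1)·(-2)/[(-1)·(-3)·(-5)·(-6)] = 1/15
L_1(1) = (4)·(1)·(-1)·(-2)/[(1)·(-2)·(-4)·(-5)] = -1/5
L_2(1) = (4)·(3)·(-1)·(-2)/[(3)·(2)·(-2)·(-3)] = 2/3
L_3(1) = (4)·(3)·(1)·(-2)/[(5)·(4)·(2)·(-1)] = 3/5
L_4(1) = (4)·(3)·(1)·(-1)/[(6)·(5)·(3)·(1)] = -2/15
Sum: 1·(1/15) + (-6)·(-1/5) + 7·(2/3) + 2·(3/5) + (-2)·(-2/15) = 37/5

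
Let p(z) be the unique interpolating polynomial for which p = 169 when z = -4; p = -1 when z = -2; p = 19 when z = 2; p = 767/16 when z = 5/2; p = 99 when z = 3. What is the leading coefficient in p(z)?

L_0(z) = (z + 2)(z - 2)(z - 5/2)(z - 3) / [546] = (1/546)z^4 - (11/1092)z^3 + (1/156)z^2 + (11/273)z - 5/91
L_1(z) = (z + 4)(z - 2)(z - 5/2)(z - 3) / [-180] = -(1/180)z^4 + (7/360)z^3 + (23/360)z^2 - (59/180)z + 1/3
L_2(z) = (z + 4)(z + 2)(z - 5/2)(z - 3) / [12] = (1/12)z^4 + (1/24)z^3 - (35/24)z^2 + (1/12)z + 5
L_3(z) = (z + 4)(z + 2)(z - 2)(z - 3) / [-117/16] = -(16/117)z^4 - (16/117)z^3 + (256/117)z^2 + (64/117)z - 256/39
L_4(z) = (z + 4)(z + 2)(z - 2)(z - 5/2) / [35/2] = (2/35)z^4 + (3/35)z^3 - (4/5)z^2 - (12/35)z + 16/7
p(z) = 169·L_0 + (-1)·L_1 + 19·L_2 + (767/16)·L_3 + 99·L_4
Only the coefficient of z^4 is needed; take it from each L_i and combine:
169·(1/546) + (-1)·(-1/180) + 19·(1/12) + (767/16)·(-16/117) + 99·(2/35) = 1

1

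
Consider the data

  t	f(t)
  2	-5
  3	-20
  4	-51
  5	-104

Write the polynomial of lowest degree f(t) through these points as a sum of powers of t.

Build the Lagrange basis polynomials:
L_0(t) = (t - 3)(t - 4)(t - 5) / [-6] = -(1/6)t^3 + 2t^2 - (47/6)t + 10
L_1(t) = (t - 2)(t - 4)(t - 5) / [2] = (1/2)t^3 - (11/2)t^2 + 19t - 20
L_2(t) = (t - 2)(t - 3)(t - 5) / [-2] = -(1/2)t^3 + 5t^2 - (31/2)t + 15
L_3(t) = (t - 2)(t - 3)(t - 4) / [6] = (1/6)t^3 - (3/2)t^2 + (13/3)t - 4
f(t) = (-5)·L_0 + (-20)·L_1 + (-51)·L_2 + (-104)·L_3
  (-5)·L_0(t) = (5/6)t^3 - 10t^2 + (235/6)t - 50
  (-20)·L_1(t) = -10t^3 + 110t^2 - 380t + 400
  (-51)·L_2(t) = (51/2)t^3 - 255t^2 + (1581/2)t - 765
  (-104)·L_3(t) = -(52/3)t^3 + 156t^2 - (1352/3)t + 416
Adding term by term: -t^3 + t^2 - t + 1

f(t) = -t^3 + t^2 - t + 1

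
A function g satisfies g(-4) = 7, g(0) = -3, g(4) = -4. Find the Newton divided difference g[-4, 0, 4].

9/32

g[-4,0] = (-3 - 7) / (0 - (-4)) = -5/2
g[0,4] = (-4 - (-3)) / (4 - 0) = -1/4
g[-4,0,4] = (-1/4 - (-5/2)) / (4 - (-4)) = 9/32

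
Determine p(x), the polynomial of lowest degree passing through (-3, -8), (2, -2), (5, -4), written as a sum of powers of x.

p(x) = -(7/30)x^2 + (29/30)x - 3

Newton's divided differences:
p[-3,2] = (-2 - (-8)) / (2 - (-3)) = 6/5
p[2,5] = (-4 - (-2)) / (5 - 2) = -2/3
p[-3,2,5] = (-2/3 - 6/5) / (5 - (-3)) = -7/30
p(x) = -8 + (6/5)·(x + 3) + (-7/30)·(x + 3)(x - 2)
Expanding: p(x) = -(7/30)x^2 + (29/30)x - 3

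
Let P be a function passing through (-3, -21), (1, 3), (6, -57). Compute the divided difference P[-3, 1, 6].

-2

P[-3,1] = (3 - (-21)) / (1 - (-3)) = 6
P[1,6] = (-57 - 3) / (6 - 1) = -12
P[-3,1,6] = (-12 - 6) / (6 - (-3)) = -2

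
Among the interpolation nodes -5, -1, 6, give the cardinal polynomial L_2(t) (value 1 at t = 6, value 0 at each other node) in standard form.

L_2(t) = (1/77)t^2 + (6/77)t + 5/77

L_2(t) = (t + 5)(t + 1) / [(11)·(7)]
       = (t^2 + 6t + 5) / (77)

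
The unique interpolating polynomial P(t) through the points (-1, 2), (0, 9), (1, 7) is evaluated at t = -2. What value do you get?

Using Newton's divided-difference form:
P[-1,0] = (9 - 2) / (0 - (-1)) = 7
P[0,1] = (7 - 9) / (1 - 0) = -2
P[-1,0,1] = (-2 - 7) / (1 - (-1)) = -9/2
P(-2) = 2 + 7·(-1) + (-9/2)·(-1)·(-2) = -14

-14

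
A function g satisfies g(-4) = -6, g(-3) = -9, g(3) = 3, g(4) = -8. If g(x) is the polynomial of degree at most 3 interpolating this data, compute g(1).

43/7

Evaluate each Lagrange basis at x = 1:
L_0(1) = (4)·(-2)·(-3)/[(-1)·(-7)·(-8)] = -3/7
L_1(1) = (5)·(-2)·(-3)/[(1)·(-6)·(-7)] = 5/7
L_2(1) = (5)·(4)·(-3)/[(7)·(6)·(-1)] = 10/7
L_3(1) = (5)·(4)·(-2)/[(8)·(7)·(1)] = -5/7
Sum: (-6)·(-3/7) + (-9)·(5/7) + 3·(10/7) + (-8)·(-5/7) = 43/7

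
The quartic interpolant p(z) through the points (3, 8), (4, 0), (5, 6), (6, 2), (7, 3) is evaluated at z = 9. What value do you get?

Evaluate each Lagrange basis at z = 9:
L_0(9) = (5)·(4)·(3)·(2)/[(-1)·(-2)·(-3)·(-4)] = 5
L_1(9) = (6)·(4)·(3)·(2)/[(1)·(-1)·(-2)·(-3)] = -24
L_2(9) = (6)·(5)·(3)·(2)/[(2)·(1)·(-1)·(-2)] = 45
L_3(9) = (6)·(5)·(4)·(2)/[(3)·(2)·(1)·(-1)] = -40
L_4(9) = (6)·(5)·(4)·(3)/[(4)·(3)·(2)·(1)] = 15
Sum: 8·(5) + 0 + 6·(45) + 2·(-40) + 3·(15) = 275

275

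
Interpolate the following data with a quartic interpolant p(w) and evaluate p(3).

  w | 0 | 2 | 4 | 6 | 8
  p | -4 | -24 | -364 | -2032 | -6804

Evaluate each Lagrange basis at w = 3:
L_0(3) = (1)·(-1)·(-3)·(-5)/[(-2)·(-4)·(-6)·(-8)] = -5/128
L_1(3) = (3)·(-1)·(-3)·(-5)/[(2)·(-2)·(-4)·(-6)] = 15/32
L_2(3) = (3)·(1)·(-3)·(-5)/[(4)·(2)·(-2)·(-4)] = 45/64
L_3(3) = (3)·(1)·(-1)·(-5)/[(6)·(4)·(2)·(-2)] = -5/32
L_4(3) = (3)·(1)·(-1)·(-3)/[(8)·(6)·(4)·(2)] = 3/128
Sum: (-4)·(-5/128) + (-24)·(15/32) + (-364)·(45/64) + (-2032)·(-5/32) + (-6804)·(3/128) = -109

-109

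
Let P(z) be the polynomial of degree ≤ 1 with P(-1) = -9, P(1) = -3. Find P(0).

Evaluate each Lagrange basis at z = 0:
L_0(0) = (-1)/[(-2)] = 1/2
L_1(0) = (1)/[(2)] = 1/2
Sum: (-9)·(1/2) + (-3)·(1/2) = -6

-6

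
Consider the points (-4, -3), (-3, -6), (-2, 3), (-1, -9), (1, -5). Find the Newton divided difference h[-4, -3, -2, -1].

h[-4,-3] = (-6 - (-3)) / (-3 - (-4)) = -3
h[-3,-2] = (3 - (-6)) / (-2 - (-3)) = 9
h[-2,-1] = (-9 - 3) / (-1 - (-2)) = -12
h[-4,-3,-2] = (9 - (-3)) / (-2 - (-4)) = 6
h[-3,-2,-1] = (-12 - 9) / (-1 - (-3)) = -21/2
h[-4,-3,-2,-1] = (-21/2 - 6) / (-1 - (-4)) = -11/2

-11/2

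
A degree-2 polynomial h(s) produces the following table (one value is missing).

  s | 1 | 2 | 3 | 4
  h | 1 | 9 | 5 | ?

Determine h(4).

-11

The 3 known values determine h uniquely (degree ≤ 2).
L_0(4) = (2)·(1)/[(-1)·(-2)] = 1
L_1(4) = (3)·(1)/[(1)·(-1)] = -3
L_2(4) = (3)·(2)/[(2)·(1)] = 3
Sum: 1·(1) + 9·(-3) + 5·(3) = -11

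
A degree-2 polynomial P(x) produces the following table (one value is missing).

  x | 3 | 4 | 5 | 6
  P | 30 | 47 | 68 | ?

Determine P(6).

93

The 3 known values determine P uniquely (degree ≤ 2).
L_0(6) = (2)·(1)/[(-1)·(-2)] = 1
L_1(6) = (3)·(1)/[(1)·(-1)] = -3
L_2(6) = (3)·(2)/[(2)·(1)] = 3
Sum: 30·(1) + 47·(-3) + 68·(3) = 93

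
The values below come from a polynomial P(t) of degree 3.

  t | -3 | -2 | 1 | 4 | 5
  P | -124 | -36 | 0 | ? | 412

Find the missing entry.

198

The 4 known values determine P uniquely (degree ≤ 3).
Evaluate each Lagrange basis at t = 4:
L_0(4) = (6)·(3)·(-1)/[(-1)·(-4)·(-8)] = 9/16
L_1(4) = (7)·(3)·(-1)/[(1)·(-3)·(-7)] = -1
L_2(4) = (7)·(6)·(-1)/[(4)·(3)·(-4)] = 7/8
L_3(4) = (7)·(6)·(3)/[(8)·(7)·(4)] = 9/16
Sum: (-124)·(9/16) + (-36)·(-1) + 0 + 412·(9/16) = 198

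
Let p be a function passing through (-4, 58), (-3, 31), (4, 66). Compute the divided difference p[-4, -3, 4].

4

p[-4,-3] = (31 - 58) / (-3 - (-4)) = -27
p[-3,4] = (66 - 31) / (4 - (-3)) = 5
p[-4,-3,4] = (5 - (-27)) / (4 - (-4)) = 4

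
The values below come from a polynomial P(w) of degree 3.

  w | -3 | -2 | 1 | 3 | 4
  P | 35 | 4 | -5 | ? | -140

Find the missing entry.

-61

The 4 known values determine P uniquely (degree ≤ 3).
Evaluate each Lagrange basis at w = 3:
L_0(3) = (5)·(2)·(-1)/[(-1)·(-4)·(-7)] = 5/14
L_1(3) = (6)·(2)·(-1)/[(1)·(-3)·(-6)] = -2/3
L_2(3) = (6)·(5)·(-1)/[(4)·(3)·(-3)] = 5/6
L_3(3) = (6)·(5)·(2)/[(7)·(6)·(3)] = 10/21
Sum: 35·(5/14) + 4·(-2/3) + (-5)·(5/6) + (-140)·(10/21) = -61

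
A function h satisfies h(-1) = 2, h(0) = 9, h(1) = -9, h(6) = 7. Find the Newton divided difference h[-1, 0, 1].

h[-1,0] = (9 - 2) / (0 - (-1)) = 7
h[0,1] = (-9 - 9) / (1 - 0) = -18
h[-1,0,1] = (-18 - 7) / (1 - (-1)) = -25/2

-25/2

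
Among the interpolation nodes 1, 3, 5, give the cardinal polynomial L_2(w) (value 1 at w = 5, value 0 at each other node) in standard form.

L_2(w) = (w - 1)(w - 3) / [(4)·(2)]
       = (w^2 - 4w + 3) / (8)

L_2(w) = (1/8)w^2 - (1/2)w + 3/8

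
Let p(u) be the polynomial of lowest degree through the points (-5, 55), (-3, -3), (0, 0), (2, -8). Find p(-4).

Evaluate each Lagrange basis at u = -4:
L_0(-4) = (-1)·(-4)·(-6)/[(-2)·(-5)·(-7)] = 12/35
L_1(-4) = (1)·(-4)·(-6)/[(2)·(-3)·(-5)] = 4/5
L_2(-4) = (1)·(-1)·(-6)/[(5)·(3)·(-2)] = -1/5
L_3(-4) = (1)·(-1)·(-4)/[(7)·(5)·(2)] = 2/35
Sum: 55·(12/35) + (-3)·(4/5) + 0 + (-8)·(2/35) = 16

16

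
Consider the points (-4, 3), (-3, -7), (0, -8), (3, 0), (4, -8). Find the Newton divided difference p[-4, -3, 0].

p[-4,-3] = (-7 - 3) / (-3 - (-4)) = -10
p[-3,0] = (-8 - (-7)) / (0 - (-3)) = -1/3
p[-4,-3,0] = (-1/3 - (-10)) / (0 - (-4)) = 29/12

29/12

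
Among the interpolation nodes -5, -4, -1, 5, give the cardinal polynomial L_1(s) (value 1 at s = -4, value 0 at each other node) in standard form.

L_1(s) = (s + 5)(s + 1)(s - 5) / [(1)·(-3)·(-9)]
       = (s^3 + s^2 - 25s - 25) / (27)

L_1(s) = (1/27)s^3 + (1/27)s^2 - (25/27)s - 25/27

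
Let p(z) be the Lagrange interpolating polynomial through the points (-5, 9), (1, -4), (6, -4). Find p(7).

-31/11

L_0(7) = (6)·(1)/[(-6)·(-11)] = 1/11
L_1(7) = (12)·(1)/[(6)·(-5)] = -2/5
L_2(7) = (12)·(6)/[(11)·(5)] = 72/55
Sum: 9·(1/11) + (-4)·(-2/5) + (-4)·(72/55) = -31/11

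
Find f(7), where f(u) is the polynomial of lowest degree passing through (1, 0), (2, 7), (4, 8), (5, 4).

Using Newton's divided-difference form:
f[1,2] = (7 - 0) / (2 - 1) = 7
f[2,4] = (8 - 7) / (4 - 2) = 1/2
f[4,5] = (4 - 8) / (5 - 4) = -4
f[1,2,4] = (1/2 - 7) / (4 - 1) = -13/6
f[2,4,5] = (-4 - 1/2) / (5 - 2) = -3/2
f[1,2,4,5] = (-3/2 - (-13/6)) / (5 - 1) = 1/6
f(7) = 0 + 7·(6) + (-13/6)·(6)·(5) + (1/6)·(6)·(5)·(3) = -8

-8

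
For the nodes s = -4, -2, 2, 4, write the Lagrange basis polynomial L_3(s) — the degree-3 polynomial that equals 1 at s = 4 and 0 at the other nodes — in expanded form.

L_3(s) = (1/96)s^3 + (1/24)s^2 - (1/24)s - 1/6

L_3(s) = (s + 4)(s + 2)(s - 2) / [(8)·(6)·(2)]
       = (s^3 + 4s^2 - 4s - 16) / (96)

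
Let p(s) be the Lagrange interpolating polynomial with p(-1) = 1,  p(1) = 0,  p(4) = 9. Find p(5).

74/5

Evaluate each Lagrange basis at s = 5:
L_0(5) = (4)·(1)/[(-2)·(-5)] = 2/5
L_1(5) = (6)·(1)/[(2)·(-3)] = -1
L_2(5) = (6)·(4)/[(5)·(3)] = 8/5
Sum: 1·(2/5) + 0 + 9·(8/5) = 74/5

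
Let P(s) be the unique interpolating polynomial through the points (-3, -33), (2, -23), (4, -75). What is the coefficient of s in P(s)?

-2

Build the Lagrange basis polynomials:
L_0(s) = (s - 2)(s - 4) / [35] = (1/35)s^2 - (6/35)s + 8/35
L_1(s) = (s + 3)(s - 4) / [-10] = -(1/10)s^2 + (1/10)s + 6/5
L_2(s) = (s + 3)(s - 2) / [14] = (1/14)s^2 + (1/14)s - 3/7
P(s) = (-33)·L_0 + (-23)·L_1 + (-75)·L_2
Only the coefficient of s is needed; take it from each L_i and combine:
(-33)·(-6/35) + (-23)·(1/10) + (-75)·(1/14) = -2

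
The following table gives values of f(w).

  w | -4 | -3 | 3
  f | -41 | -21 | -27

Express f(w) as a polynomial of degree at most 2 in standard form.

Build the Lagrange basis polynomials:
L_0(w) = (w + 3)(w - 3) / [7] = (1/7)w^2 - 9/7
L_1(w) = (w + 4)(w - 3) / [-6] = -(1/6)w^2 - (1/6)w + 2
L_2(w) = (w + 4)(w + 3) / [42] = (1/42)w^2 + (1/6)w + 2/7
f(w) = (-41)·L_0 + (-21)·L_1 + (-27)·L_2
  (-41)·L_0(w) = -(41/7)w^2 + 369/7
  (-21)·L_1(w) = (7/2)w^2 + (7/2)w - 42
  (-27)·L_2(w) = -(9/14)w^2 - (9/2)w - 54/7
Adding term by term: -3w^2 - w + 3

f(w) = -3w^2 - w + 3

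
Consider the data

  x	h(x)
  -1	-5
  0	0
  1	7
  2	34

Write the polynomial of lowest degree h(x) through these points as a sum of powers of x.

h(x) = 3x^3 + x^2 + 3x

Build the Lagrange basis polynomials:
L_0(x) = x(x - 1)(x - 2) / [-6] = -(1/6)x^3 + (1/2)x^2 - (1/3)x
L_1(x) = (x + 1)(x - 1)(x - 2) / [2] = (1/2)x^3 - x^2 - (1/2)x + 1
L_2(x) = (x + 1)x(x - 2) / [-2] = -(1/2)x^3 + (1/2)x^2 + x
L_3(x) = (x + 1)x(x - 1) / [6] = (1/6)x^3 - (1/6)x
h(x) = (-5)·L_0 + 0·L_1 + 7·L_2 + 34·L_3
  (-5)·L_0(x) = (5/6)x^3 - (5/2)x^2 + (5/3)x
  0·L_1(x) = 0
  7·L_2(x) = -(7/2)x^3 + (7/2)x^2 + 7x
  34·L_3(x) = (17/3)x^3 - (17/3)x
Adding term by term: 3x^3 + x^2 + 3x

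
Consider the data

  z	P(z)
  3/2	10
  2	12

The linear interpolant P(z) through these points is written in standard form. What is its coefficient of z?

The leading coefficient equals the top divided difference P[3/2,2].
P[3/2,2] = (12 - 10) / (2 - 3/2) = 4

4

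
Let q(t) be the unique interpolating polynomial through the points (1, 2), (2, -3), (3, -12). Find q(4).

L_0(4) = (2)·(1)/[(-1)·(-2)] = 1
L_1(4) = (3)·(1)/[(1)·(-1)] = -3
L_2(4) = (3)·(2)/[(2)·(1)] = 3
Sum: 2·(1) + (-3)·(-3) + (-12)·(3) = -25

-25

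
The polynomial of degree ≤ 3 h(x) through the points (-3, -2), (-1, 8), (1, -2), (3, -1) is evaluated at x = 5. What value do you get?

42

Evaluate each Lagrange basis at x = 5:
L_0(5) = (6)·(4)·(2)/[(-2)·(-4)·(-6)] = -1
L_1(5) = (8)·(4)·(2)/[(2)·(-2)·(-4)] = 4
L_2(5) = (8)·(6)·(2)/[(4)·(2)·(-2)] = -6
L_3(5) = (8)·(6)·(4)/[(6)·(4)·(2)] = 4
Sum: (-2)·(-1) + 8·(4) + (-2)·(-6) + (-1)·(4) = 42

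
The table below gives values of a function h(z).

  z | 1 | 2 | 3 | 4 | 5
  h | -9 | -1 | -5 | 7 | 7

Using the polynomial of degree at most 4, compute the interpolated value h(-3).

Evaluate each Lagrange basis at z = -3:
L_0(-3) = (-5)·(-6)·(-7)·(-8)/[(-1)·(-2)·(-3)·(-4)] = 70
L_1(-3) = (-4)·(-6)·(-7)·(-8)/[(1)·(-1)·(-2)·(-3)] = -224
L_2(-3) = (-4)·(-5)·(-7)·(-8)/[(2)·(1)·(-1)·(-2)] = 280
L_3(-3) = (-4)·(-5)·(-6)·(-8)/[(3)·(2)·(1)·(-1)] = -160
L_4(-3) = (-4)·(-5)·(-6)·(-7)/[(4)·(3)·(2)·(1)] = 35
Sum: (-9)·(70) + (-1)·(-224) + (-5)·(280) + 7·(-160) + 7·(35) = -2681

-2681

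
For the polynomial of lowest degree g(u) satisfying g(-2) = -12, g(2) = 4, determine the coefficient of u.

Build the Lagrange basis polynomials:
L_0(u) = (u - 2) / [-4] = -(1/4)u + 1/2
L_1(u) = (u + 2) / [4] = (1/4)u + 1/2
g(u) = (-12)·L_0 + 4·L_1
Only the coefficient of u is needed; take it from each L_i and combine:
(-12)·(-1/4) + 4·(1/4) = 4

4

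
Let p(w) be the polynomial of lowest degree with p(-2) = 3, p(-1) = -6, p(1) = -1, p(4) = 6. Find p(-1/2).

-69/10

Using Newton's divided-difference form:
p[-2,-1] = (-6 - 3) / (-1 - (-2)) = -9
p[-1,1] = (-1 - (-6)) / (1 - (-1)) = 5/2
p[1,4] = (6 - (-1)) / (4 - 1) = 7/3
p[-2,-1,1] = (5/2 - (-9)) / (1 - (-2)) = 23/6
p[-1,1,4] = (7/3 - 5/2) / (4 - (-1)) = -1/30
p[-2,-1,1,4] = (-1/30 - 23/6) / (4 - (-2)) = -29/45
p(-1/2) = 3 + (-9)·(3/2) + (23/6)·(3/2)·(1/2) + (-29/45)·(3/2)·(1/2)·(-3/2) = -69/10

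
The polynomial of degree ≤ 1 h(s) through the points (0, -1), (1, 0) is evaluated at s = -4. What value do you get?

Evaluate each Lagrange basis at s = -4:
L_0(-4) = (-5)/[(-1)] = 5
L_1(-4) = (-4)/[(1)] = -4
Sum: (-1)·(5) + 0 = -5

-5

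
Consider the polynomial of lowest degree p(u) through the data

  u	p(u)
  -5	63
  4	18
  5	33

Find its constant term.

L_0(u) = (u - 4)(u - 5) / [90] = (1/90)u^2 - (1/10)u + 2/9
L_1(u) = (u + 5)(u - 5) / [-9] = -(1/9)u^2 + 25/9
L_2(u) = (u + 5)(u - 4) / [10] = (1/10)u^2 + (1/10)u - 2
p(u) = 63·L_0 + 18·L_1 + 33·L_2
Only the constant term is needed; take it from each L_i and combine:
63·(2/9) + 18·(25/9) + 33·(-2) = -2

-2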